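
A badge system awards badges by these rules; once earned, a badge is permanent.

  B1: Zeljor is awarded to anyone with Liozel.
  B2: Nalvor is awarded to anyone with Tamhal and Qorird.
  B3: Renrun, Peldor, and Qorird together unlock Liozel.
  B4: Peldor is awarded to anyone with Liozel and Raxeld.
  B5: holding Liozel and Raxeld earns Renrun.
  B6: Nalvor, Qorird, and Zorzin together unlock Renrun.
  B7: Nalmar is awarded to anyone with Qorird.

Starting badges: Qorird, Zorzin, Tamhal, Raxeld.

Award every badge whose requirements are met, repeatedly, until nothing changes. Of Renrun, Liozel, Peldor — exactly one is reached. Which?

With Tamhal and Qorird, Nalvor is earned (B2).
With Nalvor, Qorird, and Zorzin, Renrun is earned (B6).
Peldor would need Liozel and Raxeld (B4), but Liozel is never earned. Liozel would need Renrun, Peldor, and Qorird (B3), but Peldor is never earned.

Renrun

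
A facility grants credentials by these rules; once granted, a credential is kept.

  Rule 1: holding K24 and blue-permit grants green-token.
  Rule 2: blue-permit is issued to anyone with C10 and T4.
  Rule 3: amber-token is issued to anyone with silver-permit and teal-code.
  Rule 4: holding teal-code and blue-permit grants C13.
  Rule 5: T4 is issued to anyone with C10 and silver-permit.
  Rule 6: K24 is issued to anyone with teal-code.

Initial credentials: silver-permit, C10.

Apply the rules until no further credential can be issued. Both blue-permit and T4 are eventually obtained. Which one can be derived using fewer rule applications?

T4

T4: Holding C10 and silver-permit grants T4 (Rule 5). [1 rule application]
blue-permit: Holding C10 and silver-permit grants T4 (Rule 5). Holding C10 and T4 grants blue-permit (Rule 2). [2 rule applications]
T4 needs fewer.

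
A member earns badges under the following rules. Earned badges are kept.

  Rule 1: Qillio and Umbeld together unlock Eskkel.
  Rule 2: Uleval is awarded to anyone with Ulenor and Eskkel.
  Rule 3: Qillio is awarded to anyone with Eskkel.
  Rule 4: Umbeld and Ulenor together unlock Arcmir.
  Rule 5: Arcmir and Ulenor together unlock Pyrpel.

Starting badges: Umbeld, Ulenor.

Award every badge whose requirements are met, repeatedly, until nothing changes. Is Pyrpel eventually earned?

Yes

With Umbeld and Ulenor, Arcmir is earned (Rule 4).
With Arcmir and Ulenor, Pyrpel is earned (Rule 5).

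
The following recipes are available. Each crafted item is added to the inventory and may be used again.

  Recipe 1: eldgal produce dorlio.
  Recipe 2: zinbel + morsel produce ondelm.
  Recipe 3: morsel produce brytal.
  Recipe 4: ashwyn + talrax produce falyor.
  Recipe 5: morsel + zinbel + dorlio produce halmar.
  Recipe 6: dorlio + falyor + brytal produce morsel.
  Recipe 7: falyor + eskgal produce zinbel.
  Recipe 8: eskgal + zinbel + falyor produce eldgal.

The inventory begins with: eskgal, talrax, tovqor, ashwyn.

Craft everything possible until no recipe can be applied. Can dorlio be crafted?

Using Recipe 4, ashwyn and talrax make falyor.
Using Recipe 7, falyor and eskgal make zinbel.
Using Recipe 8, eskgal, zinbel, and falyor make eldgal.
Using Recipe 1, eldgal makes dorlio.

Yes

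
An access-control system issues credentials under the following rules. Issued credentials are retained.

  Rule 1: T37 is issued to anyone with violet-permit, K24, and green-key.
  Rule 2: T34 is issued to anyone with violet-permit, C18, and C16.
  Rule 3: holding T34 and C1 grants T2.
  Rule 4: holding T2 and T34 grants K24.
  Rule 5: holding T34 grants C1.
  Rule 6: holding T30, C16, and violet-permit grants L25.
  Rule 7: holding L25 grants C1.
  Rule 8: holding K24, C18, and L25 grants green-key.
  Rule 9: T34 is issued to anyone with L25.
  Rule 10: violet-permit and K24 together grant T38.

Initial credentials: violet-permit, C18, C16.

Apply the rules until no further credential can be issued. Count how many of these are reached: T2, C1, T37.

Holding violet-permit, C18, and C16 grants T34 (Rule 2).
Holding T34 grants C1 (Rule 5).
Holding T34 and C1 grants T2 (Rule 3).
T2: reached.
C1: reached.
T37 would need violet-permit, K24, and green-key (Rule 1), but green-key is never granted.
Reached: T2 and C1 — 2 of the 3.

2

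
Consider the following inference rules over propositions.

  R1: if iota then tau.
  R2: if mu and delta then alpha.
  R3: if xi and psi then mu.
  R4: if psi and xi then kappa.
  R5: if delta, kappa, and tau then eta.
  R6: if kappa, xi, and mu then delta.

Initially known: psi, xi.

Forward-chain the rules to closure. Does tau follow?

tau would need iota (R1), but iota is never established.

No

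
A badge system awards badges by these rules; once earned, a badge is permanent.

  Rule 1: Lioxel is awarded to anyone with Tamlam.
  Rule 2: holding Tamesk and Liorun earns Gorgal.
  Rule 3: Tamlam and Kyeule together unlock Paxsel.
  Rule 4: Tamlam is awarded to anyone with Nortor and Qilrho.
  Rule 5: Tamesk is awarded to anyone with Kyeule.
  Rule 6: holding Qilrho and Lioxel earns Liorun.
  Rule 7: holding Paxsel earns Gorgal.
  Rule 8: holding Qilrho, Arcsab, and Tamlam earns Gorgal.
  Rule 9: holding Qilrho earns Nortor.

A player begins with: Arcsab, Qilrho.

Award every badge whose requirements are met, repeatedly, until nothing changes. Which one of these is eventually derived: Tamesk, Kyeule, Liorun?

Liorun

With Qilrho, Nortor is earned (Rule 9).
With Nortor and Qilrho, Tamlam is earned (Rule 4).
With Tamlam, Lioxel is earned (Rule 1).
With Qilrho and Lioxel, Liorun is earned (Rule 6).
No rule produces Kyeule, and it is not given. Tamesk would need Kyeule (Rule 5), but Kyeule is never earned.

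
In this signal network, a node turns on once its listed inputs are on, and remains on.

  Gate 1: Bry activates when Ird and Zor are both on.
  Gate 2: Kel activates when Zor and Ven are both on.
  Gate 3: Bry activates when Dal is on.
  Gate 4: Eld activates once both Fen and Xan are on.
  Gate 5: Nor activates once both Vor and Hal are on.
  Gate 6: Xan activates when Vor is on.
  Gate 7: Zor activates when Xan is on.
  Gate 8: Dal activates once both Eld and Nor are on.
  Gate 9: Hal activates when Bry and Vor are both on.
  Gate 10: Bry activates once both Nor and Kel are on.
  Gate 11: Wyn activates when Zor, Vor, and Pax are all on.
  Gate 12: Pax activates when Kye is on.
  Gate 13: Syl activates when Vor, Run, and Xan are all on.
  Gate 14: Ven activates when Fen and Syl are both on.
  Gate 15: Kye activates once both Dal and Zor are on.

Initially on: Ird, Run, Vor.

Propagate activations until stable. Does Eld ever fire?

No

Eld would need Fen and Xan (Gate 4), but Fen never turns on.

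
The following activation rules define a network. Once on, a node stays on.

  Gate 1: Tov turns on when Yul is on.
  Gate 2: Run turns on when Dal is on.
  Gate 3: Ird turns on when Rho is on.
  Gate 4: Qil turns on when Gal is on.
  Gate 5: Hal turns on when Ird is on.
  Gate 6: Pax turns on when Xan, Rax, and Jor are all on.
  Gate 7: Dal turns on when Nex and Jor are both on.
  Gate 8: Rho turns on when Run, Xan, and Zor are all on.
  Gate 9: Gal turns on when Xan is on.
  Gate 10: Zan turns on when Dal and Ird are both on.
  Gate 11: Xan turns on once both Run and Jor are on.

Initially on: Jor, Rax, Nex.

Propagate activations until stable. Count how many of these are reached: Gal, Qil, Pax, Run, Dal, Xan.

6

Gate 7: Nex and Jor on → Dal on.
Gate 2: Dal on → Run on.
Run and Jor are on, so Xan turns on (Gate 11).
Xan, Rax, and Jor are on, so Pax turns on (Gate 6).
Xan is on, so Gal turns on (Gate 9).
Gal is on, so Qil turns on (Gate 4).
Gal: reached.
Qil: reached.
Pax: reached.
Run: reached.
Dal: reached.
Xan: reached.
All 6 are reached.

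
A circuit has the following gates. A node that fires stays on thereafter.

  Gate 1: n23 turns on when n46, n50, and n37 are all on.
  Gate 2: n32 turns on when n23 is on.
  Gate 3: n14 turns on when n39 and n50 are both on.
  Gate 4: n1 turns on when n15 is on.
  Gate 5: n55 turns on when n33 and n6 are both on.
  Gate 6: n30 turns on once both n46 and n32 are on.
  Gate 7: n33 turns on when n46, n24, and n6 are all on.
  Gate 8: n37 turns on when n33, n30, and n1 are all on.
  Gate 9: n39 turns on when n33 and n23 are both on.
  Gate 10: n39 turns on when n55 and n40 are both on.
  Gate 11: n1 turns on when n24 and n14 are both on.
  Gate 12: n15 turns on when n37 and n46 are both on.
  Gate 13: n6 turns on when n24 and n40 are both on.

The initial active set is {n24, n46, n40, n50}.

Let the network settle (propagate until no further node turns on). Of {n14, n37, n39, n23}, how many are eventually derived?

Gate 13: n24 and n40 on → n6 on.
Gate 7: n46, n24, and n6 on → n33 on.
n33 and n6 are on, so n55 turns on (Gate 5).
n55 and n40 are on, so n39 turns on (Gate 10).
Gate 3: n39 and n50 on → n14 on.
n14: reached.
n37 would need n33, n30, and n1 (Gate 8), but n30 never turns on.
n39: reached.
n23 would need n46, n50, and n37 (Gate 1), but n37 never turns on.
Reached: n14 and n39 — 2 of the 4.

2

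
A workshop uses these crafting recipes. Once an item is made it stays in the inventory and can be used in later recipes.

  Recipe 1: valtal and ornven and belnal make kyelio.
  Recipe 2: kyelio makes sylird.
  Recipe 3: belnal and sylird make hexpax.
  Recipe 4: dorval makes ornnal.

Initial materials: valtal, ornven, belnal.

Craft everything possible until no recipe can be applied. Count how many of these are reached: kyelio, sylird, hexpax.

Using Recipe 1, valtal, ornven, and belnal make kyelio.
kyelio → sylird (Recipe 2).
Using Recipe 3, belnal and sylird make hexpax.
kyelio: reached.
sylird: reached.
hexpax: reached.
All 3 are reached.

3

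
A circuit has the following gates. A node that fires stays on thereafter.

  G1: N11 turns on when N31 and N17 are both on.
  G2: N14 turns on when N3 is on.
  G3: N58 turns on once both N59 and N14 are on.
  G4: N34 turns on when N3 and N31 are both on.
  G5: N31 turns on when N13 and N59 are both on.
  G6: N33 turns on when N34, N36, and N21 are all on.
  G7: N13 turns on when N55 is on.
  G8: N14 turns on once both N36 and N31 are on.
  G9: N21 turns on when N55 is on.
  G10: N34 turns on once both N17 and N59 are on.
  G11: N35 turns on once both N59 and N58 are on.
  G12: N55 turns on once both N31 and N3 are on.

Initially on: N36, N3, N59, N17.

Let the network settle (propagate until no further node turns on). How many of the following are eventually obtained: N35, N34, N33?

N3 is on, so N14 turns on (G2).
G10: N17 and N59 on → N34 on.
N59 and N14 are on, so N58 turns on (G3).
N59 and N58 are on, so N35 turns on (G11).
N35: reached.
N34: reached.
N33 would need N34, N36, and N21 (G6), but N21 never turns on.
Reached: N35 and N34 — 2 of the 3.

2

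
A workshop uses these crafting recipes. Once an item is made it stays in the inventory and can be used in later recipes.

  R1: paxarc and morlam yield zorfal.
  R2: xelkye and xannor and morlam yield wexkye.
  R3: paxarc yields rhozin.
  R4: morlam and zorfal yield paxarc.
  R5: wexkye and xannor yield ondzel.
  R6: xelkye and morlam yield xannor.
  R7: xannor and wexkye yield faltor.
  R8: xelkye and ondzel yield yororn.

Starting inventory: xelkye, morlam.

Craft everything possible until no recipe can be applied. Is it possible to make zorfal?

No

zorfal would need paxarc and morlam (R1), but paxarc is never obtained.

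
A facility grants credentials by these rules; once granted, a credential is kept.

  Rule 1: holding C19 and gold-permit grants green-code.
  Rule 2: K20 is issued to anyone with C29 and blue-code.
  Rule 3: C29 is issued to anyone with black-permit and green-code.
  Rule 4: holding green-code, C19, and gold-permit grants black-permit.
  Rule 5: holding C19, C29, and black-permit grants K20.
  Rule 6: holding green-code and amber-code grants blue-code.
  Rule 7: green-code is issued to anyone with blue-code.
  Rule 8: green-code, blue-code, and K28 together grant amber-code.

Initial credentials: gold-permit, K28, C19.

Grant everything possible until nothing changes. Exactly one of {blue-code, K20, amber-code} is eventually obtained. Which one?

K20

Holding C19 and gold-permit grants green-code (Rule 1).
Holding green-code, C19, and gold-permit grants black-permit (Rule 4).
Holding black-permit and green-code grants C29 (Rule 3).
Holding C19, C29, and black-permit grants K20 (Rule 5).
amber-code would need green-code, blue-code, and K28 (Rule 8), but blue-code is never granted. blue-code would need green-code and amber-code (Rule 6), but amber-code is never granted.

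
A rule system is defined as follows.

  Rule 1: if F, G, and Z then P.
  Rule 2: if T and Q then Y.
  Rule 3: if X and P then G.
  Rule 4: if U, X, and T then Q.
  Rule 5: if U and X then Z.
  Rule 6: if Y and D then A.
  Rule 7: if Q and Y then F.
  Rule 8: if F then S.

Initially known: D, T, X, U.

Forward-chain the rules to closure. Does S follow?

U, X, and T hold, so Q follows (Rule 4).
T and Q hold, so Y follows (Rule 2).
From Q and Y, Rule 7 gives F.
F holds, so S follows (Rule 8).

Yes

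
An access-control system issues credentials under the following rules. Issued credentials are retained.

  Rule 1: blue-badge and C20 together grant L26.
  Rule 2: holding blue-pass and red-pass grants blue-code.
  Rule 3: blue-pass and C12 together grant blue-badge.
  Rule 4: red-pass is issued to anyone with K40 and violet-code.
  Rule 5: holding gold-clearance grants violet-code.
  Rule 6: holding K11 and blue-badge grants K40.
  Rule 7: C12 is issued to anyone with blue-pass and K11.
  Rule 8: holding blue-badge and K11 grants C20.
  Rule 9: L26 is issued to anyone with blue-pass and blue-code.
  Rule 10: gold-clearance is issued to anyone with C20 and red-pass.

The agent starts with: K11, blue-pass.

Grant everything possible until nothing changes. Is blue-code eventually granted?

No

blue-code would need blue-pass and red-pass (Rule 2), but red-pass is never granted.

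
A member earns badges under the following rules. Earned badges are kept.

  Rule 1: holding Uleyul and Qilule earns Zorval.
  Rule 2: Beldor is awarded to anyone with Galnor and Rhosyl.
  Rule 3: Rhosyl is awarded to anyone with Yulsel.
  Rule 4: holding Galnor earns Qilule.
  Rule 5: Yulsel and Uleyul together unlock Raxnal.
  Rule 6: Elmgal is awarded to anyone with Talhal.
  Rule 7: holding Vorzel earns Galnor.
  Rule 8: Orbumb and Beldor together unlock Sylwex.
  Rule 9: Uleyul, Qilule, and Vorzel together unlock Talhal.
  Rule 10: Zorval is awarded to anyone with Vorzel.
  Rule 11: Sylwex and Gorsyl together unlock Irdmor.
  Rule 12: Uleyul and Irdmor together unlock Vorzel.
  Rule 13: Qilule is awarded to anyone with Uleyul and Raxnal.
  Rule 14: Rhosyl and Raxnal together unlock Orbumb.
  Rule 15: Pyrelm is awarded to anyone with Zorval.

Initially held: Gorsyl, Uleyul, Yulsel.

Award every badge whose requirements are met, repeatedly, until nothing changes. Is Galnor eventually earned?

Galnor would need Vorzel (Rule 7), but Vorzel is never earned.

No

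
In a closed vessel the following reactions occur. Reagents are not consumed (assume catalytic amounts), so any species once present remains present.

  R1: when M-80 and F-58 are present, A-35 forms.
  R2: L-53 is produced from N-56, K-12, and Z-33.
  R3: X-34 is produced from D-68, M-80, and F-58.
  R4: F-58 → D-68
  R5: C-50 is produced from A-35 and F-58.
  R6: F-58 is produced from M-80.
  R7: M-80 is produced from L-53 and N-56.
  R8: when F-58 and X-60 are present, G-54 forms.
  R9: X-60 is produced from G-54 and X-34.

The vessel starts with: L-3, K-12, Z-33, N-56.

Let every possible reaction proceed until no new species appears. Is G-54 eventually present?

No

G-54 would need F-58 and X-60 (R8), but X-60 never forms.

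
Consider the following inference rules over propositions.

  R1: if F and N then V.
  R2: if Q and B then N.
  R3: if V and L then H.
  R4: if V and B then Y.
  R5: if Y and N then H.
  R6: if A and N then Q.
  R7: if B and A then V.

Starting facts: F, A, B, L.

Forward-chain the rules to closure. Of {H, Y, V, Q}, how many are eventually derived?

3

From B and A, R7 gives V.
From V and B, R4 gives Y.
V and L hold, so H follows (R3).
H: reached.
Y: reached.
V: reached.
Q would need A and N (R6), but N is never established.
Reached: H, Y, and V — 3 of the 4.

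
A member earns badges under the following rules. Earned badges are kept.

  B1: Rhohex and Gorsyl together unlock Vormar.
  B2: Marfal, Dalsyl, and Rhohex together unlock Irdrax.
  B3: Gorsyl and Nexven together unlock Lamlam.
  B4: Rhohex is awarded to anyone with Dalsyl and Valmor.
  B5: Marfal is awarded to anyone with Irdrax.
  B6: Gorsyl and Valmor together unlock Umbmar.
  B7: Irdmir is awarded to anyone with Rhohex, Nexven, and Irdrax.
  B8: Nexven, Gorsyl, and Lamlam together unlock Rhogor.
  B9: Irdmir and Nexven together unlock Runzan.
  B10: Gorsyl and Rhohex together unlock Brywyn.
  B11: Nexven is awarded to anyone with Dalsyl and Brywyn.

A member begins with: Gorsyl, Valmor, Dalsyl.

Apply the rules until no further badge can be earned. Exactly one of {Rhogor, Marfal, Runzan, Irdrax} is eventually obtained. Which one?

With Dalsyl and Valmor, Rhohex is earned (B4).
With Gorsyl and Rhohex, Brywyn is earned (B10).
With Dalsyl and Brywyn, Nexven is earned (B11).
With Gorsyl and Nexven, Lamlam is earned (B3).
With Nexven, Gorsyl, and Lamlam, Rhogor is earned (B8).
Marfal would need Irdrax (B5), but Irdrax is never earned. Runzan would need Irdmir and Nexven (B9), but Irdmir is never earned. Irdrax would need Marfal, Dalsyl, and Rhohex (B2), but Marfal is never earned.

Rhogor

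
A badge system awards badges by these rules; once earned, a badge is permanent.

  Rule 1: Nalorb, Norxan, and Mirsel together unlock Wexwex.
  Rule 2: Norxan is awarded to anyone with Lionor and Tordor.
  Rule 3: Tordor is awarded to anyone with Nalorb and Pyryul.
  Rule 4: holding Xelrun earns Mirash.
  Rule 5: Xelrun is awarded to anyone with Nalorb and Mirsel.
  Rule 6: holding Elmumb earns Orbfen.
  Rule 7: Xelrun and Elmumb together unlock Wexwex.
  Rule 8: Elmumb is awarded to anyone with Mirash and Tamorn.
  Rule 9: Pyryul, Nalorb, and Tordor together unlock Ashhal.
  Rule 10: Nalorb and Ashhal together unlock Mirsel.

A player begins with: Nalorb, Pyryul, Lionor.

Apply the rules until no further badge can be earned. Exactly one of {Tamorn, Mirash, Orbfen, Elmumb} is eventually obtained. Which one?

With Nalorb and Pyryul, Tordor is earned (Rule 3).
With Pyryul, Nalorb, and Tordor, Ashhal is earned (Rule 9).
With Nalorb and Ashhal, Mirsel is earned (Rule 10).
With Nalorb and Mirsel, Xelrun is earned (Rule 5).
With Xelrun, Mirash is earned (Rule 4).
No rule produces Tamorn, and it is not given. Elmumb would need Mirash and Tamorn (Rule 8), but Tamorn is never earned. Orbfen would need Elmumb (Rule 6), but Elmumb is never earned.

Mirash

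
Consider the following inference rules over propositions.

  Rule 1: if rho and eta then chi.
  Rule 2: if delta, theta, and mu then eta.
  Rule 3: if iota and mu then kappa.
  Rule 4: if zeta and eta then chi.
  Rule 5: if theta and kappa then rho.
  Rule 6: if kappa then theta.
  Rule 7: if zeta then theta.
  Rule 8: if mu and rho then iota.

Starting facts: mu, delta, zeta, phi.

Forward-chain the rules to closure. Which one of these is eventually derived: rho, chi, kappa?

chi

zeta holds, so theta follows (Rule 7).
delta, theta, and mu hold, so eta follows (Rule 2).
zeta and eta hold, so chi follows (Rule 4).
rho would need theta and kappa (Rule 5), but kappa is never established. kappa would need iota and mu (Rule 3), but iota is never established.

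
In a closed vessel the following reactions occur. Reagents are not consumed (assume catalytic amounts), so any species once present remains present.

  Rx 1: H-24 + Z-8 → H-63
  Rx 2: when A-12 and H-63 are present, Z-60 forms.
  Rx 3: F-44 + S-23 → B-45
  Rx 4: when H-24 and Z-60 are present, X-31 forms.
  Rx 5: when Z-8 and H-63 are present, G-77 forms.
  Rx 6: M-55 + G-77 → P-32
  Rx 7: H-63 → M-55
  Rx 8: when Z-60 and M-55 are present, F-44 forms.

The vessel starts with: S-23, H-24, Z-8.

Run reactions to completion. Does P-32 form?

H-24 and Z-8 present → H-63 forms (Rx 1).
Z-8 and H-63 present → G-77 forms (Rx 5).
H-63 present → M-55 forms (Rx 7).
M-55 and G-77 present → P-32 forms (Rx 6).

Yes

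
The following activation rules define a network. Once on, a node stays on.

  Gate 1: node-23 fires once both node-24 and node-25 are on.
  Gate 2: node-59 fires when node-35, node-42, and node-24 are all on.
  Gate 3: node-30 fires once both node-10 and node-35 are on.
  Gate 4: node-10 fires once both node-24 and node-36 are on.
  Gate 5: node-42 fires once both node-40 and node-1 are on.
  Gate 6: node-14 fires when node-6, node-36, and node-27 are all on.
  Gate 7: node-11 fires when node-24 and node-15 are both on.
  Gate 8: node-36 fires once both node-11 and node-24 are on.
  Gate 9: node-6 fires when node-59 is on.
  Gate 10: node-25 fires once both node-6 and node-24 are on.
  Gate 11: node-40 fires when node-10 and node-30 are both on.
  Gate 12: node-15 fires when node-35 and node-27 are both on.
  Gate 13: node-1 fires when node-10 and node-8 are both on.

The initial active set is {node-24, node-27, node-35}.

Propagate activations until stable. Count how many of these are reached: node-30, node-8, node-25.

1

node-35 and node-27 are on, so node-15 fires (Gate 12).
node-24 and node-15 are on, so node-11 fires (Gate 7).
node-11 and node-24 are on, so node-36 fires (Gate 8).
Gate 4: node-24 and node-36 on → node-10 on.
node-10 and node-35 are on, so node-30 fires (Gate 3).
node-30: reached.
No rule produces node-8, and it is not given.
node-25 would need node-6 and node-24 (Gate 10), but node-6 never turns on.
Reached: node-30 — 1 of the 3.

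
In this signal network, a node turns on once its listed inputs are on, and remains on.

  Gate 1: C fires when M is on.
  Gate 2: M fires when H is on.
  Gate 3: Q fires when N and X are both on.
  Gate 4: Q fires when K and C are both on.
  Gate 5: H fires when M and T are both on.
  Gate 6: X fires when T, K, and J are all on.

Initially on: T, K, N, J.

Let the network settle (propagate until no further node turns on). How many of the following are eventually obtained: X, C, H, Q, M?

Gate 6: T, K, and J on → X on.
N and X are on, so Q fires (Gate 3).
X: reached.
C would need M (Gate 1), but M never turns on.
H would need M and T (Gate 5), but M never turns on.
Q: reached.
M would need H (Gate 2), but H never turns on.
Reached: X and Q — 2 of the 5.

2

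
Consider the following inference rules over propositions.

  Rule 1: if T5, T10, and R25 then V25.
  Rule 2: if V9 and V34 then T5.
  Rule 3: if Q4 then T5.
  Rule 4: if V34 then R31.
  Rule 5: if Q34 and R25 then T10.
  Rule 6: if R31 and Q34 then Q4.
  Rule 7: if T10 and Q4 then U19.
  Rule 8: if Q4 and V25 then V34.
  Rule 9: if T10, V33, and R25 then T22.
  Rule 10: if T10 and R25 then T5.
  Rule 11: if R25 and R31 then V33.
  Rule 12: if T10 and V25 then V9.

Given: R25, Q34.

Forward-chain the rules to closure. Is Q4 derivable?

No

Q4 would need R31 and Q34 (Rule 6), but R31 is never established.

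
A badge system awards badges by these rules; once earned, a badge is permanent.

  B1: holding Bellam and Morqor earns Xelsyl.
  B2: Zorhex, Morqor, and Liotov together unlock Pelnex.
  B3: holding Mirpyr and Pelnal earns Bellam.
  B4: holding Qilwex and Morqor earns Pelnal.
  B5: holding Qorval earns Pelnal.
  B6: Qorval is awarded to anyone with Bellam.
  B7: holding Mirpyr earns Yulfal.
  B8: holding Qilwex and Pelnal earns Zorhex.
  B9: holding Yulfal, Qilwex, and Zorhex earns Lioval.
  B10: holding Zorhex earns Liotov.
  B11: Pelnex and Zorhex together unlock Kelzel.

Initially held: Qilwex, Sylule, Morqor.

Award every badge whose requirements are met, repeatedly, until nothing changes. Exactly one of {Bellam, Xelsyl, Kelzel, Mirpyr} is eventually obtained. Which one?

With Qilwex and Morqor, Pelnal is earned (B4).
With Qilwex and Pelnal, Zorhex is earned (B8).
With Zorhex, Liotov is earned (B10).
With Zorhex, Morqor, and Liotov, Pelnex is earned (B2).
With Pelnex and Zorhex, Kelzel is earned (B11).
Bellam would need Mirpyr and Pelnal (B3), but Mirpyr is never earned. No rule produces Mirpyr, and it is not given. Xelsyl would need Bellam and Morqor (B1), but Bellam is never earned.

Kelzel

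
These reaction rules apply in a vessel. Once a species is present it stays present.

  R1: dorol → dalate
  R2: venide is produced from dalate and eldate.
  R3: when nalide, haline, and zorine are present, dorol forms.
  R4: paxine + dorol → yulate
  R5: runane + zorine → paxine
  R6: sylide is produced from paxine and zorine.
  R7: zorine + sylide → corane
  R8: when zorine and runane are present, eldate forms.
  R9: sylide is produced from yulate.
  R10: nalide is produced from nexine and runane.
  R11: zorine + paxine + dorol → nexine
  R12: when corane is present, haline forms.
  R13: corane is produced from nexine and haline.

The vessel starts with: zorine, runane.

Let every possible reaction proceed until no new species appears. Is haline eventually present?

runane and zorine present → paxine forms (R5).
paxine and zorine present → sylide forms (R6).
zorine and sylide present → corane forms (R7).
corane present → haline forms (R12).

Yes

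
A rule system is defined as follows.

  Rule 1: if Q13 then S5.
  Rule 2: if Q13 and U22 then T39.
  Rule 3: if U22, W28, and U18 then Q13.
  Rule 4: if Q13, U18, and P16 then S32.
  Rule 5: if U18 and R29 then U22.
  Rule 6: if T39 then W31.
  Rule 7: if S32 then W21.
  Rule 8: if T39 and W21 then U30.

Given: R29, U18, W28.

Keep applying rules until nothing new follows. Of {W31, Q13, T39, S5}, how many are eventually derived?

4

U18 and R29 hold, so U22 follows (Rule 5).
From U22, W28, and U18, Rule 3 gives Q13.
From Q13 and U22, Rule 2 gives T39.
Q13 holds, so S5 follows (Rule 1).
T39 holds, so W31 follows (Rule 6).
W31: reached.
Q13: reached.
T39: reached.
S5: reached.
All 4 are reached.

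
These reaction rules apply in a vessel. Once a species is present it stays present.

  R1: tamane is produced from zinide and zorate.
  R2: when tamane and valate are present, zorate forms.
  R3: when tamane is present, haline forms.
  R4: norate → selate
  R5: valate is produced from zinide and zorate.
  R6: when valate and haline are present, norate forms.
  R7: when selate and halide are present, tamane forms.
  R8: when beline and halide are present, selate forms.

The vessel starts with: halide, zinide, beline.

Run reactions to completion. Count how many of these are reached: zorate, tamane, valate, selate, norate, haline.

3

beline and halide present → selate forms (R8).
selate and halide present → tamane forms (R7).
tamane present → haline forms (R3).
zorate would need tamane and valate (R2), but valate never forms.
tamane: reached.
valate would need zinide and zorate (R5), but zorate never forms.
selate: reached.
norate would need valate and haline (R6), but valate never forms.
haline: reached.
Reached: tamane, selate, and haline — 3 of the 6.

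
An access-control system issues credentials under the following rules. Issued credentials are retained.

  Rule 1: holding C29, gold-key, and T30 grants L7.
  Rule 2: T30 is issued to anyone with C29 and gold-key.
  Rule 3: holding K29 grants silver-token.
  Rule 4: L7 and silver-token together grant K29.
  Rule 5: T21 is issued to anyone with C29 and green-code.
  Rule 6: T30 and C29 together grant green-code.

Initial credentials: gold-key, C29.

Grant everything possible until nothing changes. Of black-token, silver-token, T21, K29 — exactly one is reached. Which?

Holding C29 and gold-key grants T30 (Rule 2).
Holding T30 and C29 grants green-code (Rule 6).
Holding C29 and green-code grants T21 (Rule 5).
No rule produces black-token, and it is not given. K29 would need L7 and silver-token (Rule 4), but silver-token is never granted. silver-token would need K29 (Rule 3), but K29 is never granted.

T21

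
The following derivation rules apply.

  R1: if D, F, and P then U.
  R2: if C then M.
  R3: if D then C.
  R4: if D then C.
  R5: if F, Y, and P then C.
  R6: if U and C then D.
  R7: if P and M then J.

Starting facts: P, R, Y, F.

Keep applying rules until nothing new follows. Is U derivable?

No

U would need D, F, and P (R1), but D is never established.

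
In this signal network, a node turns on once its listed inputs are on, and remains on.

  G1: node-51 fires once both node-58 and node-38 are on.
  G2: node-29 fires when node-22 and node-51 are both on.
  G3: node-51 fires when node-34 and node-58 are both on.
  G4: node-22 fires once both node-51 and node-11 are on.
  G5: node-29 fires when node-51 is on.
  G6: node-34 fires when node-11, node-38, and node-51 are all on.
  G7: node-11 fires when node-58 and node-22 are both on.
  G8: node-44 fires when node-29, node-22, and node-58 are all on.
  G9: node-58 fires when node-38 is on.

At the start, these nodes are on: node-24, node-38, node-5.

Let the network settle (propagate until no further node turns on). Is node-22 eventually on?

node-22 would need node-51 and node-11 (G4), but node-11 never turns on.

No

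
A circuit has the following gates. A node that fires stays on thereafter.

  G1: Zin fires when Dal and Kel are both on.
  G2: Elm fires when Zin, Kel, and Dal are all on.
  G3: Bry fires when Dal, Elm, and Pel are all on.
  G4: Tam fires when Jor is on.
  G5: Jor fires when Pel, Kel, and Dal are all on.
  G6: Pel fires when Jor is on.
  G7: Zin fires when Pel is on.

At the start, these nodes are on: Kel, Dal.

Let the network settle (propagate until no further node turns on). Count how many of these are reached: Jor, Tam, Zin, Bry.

1

G1: Dal and Kel on → Zin on.
Jor would need Pel, Kel, and Dal (G5), but Pel never turns on.
Tam would need Jor (G4), but Jor never turns on.
Zin: reached.
Bry would need Dal, Elm, and Pel (G3), but Pel never turns on.
Reached: Zin — 1 of the 4.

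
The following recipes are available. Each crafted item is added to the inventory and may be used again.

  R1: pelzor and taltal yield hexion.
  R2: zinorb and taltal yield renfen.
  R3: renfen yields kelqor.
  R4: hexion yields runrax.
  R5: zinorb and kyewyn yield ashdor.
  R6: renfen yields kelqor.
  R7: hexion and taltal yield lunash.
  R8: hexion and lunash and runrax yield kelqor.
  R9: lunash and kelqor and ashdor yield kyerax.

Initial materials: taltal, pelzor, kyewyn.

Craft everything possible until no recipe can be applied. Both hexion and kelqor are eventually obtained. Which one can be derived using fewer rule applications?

hexion

hexion: pelzor and taltal → hexion (R1). [1 rule application]
kelqor: Using R1, pelzor and taltal make hexion. hexion and taltal → lunash (R7). Using R4, hexion makes runrax. hexion and lunash and runrax → kelqor (R8). [4 rule applications]
hexion needs fewer.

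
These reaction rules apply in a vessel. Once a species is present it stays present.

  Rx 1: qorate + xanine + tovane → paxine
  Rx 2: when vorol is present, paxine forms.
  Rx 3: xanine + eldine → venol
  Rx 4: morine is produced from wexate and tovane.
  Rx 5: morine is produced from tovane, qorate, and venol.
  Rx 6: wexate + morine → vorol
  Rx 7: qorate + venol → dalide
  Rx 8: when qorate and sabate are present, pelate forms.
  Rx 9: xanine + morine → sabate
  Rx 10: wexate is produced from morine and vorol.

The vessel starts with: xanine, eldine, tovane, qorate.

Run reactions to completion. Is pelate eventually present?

Yes

xanine and eldine present → venol forms (Rx 3).
tovane, qorate, and venol present → morine forms (Rx 5).
xanine and morine present → sabate forms (Rx 9).
qorate and sabate present → pelate forms (Rx 8).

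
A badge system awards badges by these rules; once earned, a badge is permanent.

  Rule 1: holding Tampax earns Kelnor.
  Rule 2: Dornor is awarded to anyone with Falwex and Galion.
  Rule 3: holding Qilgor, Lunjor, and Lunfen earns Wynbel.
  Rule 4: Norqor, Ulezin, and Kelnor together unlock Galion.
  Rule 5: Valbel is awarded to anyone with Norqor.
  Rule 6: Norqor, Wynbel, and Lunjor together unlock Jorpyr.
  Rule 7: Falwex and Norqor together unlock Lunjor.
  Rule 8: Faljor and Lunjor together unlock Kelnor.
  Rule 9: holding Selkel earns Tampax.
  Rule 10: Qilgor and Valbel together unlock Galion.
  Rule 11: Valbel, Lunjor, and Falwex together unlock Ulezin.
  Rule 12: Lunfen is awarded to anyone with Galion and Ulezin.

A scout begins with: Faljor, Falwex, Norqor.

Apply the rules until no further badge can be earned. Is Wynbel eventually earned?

No

Wynbel would need Qilgor, Lunjor, and Lunfen (Rule 3), but Qilgor is never earned.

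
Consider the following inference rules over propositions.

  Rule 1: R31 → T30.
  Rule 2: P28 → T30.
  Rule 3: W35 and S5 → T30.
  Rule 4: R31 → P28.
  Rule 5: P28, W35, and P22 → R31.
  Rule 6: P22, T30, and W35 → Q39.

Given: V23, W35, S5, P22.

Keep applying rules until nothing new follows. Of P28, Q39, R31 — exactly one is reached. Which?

Q39

From W35 and S5, Rule 3 gives T30.
From P22, T30, and W35, Rule 6 gives Q39.
P28 would need R31 (Rule 4), but R31 is never established. R31 would need P28, W35, and P22 (Rule 5), but P28 is never established.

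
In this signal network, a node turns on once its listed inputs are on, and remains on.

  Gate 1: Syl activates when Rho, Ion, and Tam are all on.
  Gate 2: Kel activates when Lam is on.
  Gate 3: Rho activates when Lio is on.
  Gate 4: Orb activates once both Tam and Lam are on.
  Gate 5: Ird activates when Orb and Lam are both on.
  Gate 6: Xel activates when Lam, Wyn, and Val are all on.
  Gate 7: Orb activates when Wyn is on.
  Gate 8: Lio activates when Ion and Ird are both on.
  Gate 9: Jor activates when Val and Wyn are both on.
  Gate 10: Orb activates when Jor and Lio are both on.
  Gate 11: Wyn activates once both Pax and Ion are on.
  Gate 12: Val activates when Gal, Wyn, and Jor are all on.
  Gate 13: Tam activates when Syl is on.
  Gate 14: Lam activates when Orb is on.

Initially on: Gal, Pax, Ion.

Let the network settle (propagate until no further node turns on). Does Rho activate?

Gate 11: Pax and Ion on → Wyn on.
Wyn is on, so Orb activates (Gate 7).
Gate 14: Orb on → Lam on.
Orb and Lam are on, so Ird activates (Gate 5).
Ion and Ird are on, so Lio activates (Gate 8).
Gate 3: Lio on → Rho on.

Yes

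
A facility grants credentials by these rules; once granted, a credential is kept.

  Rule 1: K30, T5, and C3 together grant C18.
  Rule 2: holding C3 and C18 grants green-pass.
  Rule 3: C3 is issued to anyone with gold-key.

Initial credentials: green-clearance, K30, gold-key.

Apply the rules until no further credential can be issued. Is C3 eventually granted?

Yes

Holding gold-key grants C3 (Rule 3).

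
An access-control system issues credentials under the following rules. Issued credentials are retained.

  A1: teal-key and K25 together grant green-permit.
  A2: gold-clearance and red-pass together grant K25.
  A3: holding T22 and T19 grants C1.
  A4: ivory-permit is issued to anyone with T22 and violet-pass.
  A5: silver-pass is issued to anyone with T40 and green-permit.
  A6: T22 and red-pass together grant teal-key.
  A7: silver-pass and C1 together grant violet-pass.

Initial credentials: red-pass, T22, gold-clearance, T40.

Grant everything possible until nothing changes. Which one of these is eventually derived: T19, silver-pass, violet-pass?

silver-pass

Holding gold-clearance and red-pass grants K25 (A2).
Holding T22 and red-pass grants teal-key (A6).
Holding teal-key and K25 grants green-permit (A1).
Holding T40 and green-permit grants silver-pass (A5).
No rule produces T19, and it is not given. violet-pass would need silver-pass and C1 (A7), but C1 is never granted.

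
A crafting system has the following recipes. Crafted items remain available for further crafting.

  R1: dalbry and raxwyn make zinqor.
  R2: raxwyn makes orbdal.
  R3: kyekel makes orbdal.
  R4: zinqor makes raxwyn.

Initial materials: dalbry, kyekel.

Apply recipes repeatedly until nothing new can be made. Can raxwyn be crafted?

No

raxwyn would need zinqor (R4), but zinqor is never obtained.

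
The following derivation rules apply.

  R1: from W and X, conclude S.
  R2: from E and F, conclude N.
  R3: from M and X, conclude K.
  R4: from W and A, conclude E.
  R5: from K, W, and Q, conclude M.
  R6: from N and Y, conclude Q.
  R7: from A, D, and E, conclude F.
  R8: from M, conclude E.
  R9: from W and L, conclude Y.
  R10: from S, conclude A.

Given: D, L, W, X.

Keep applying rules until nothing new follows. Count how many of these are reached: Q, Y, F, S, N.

W and X hold, so S follows (R1).
W and L hold, so Y follows (R9).
S holds, so A follows (R10).
W and A hold, so E follows (R4).
From A, D, and E, R7 gives F.
From E and F, R2 gives N.
N and Y hold, so Q follows (R6).
Q: reached.
Y: reached.
F: reached.
S: reached.
N: reached.
All 5 are reached.

5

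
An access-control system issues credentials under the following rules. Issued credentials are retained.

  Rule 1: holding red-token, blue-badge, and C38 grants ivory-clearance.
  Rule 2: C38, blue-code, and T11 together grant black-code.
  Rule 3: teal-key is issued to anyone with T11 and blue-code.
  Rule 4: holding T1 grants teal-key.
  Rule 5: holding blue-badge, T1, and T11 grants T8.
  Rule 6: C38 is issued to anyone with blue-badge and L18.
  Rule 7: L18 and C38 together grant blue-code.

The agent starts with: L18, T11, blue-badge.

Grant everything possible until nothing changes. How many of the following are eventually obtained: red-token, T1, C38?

1

Holding blue-badge and L18 grants C38 (Rule 6).
No rule produces red-token, and it is not given.
No rule produces T1, and it is not given.
C38: reached.
Reached: C38 — 1 of the 3.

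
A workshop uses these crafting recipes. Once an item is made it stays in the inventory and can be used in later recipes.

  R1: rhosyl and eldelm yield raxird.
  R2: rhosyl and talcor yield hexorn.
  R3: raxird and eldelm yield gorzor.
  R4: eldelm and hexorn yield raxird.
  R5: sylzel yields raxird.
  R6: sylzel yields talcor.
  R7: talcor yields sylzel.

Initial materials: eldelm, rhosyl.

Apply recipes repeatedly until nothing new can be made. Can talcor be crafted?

No

talcor would need sylzel (R6), but sylzel is never obtained.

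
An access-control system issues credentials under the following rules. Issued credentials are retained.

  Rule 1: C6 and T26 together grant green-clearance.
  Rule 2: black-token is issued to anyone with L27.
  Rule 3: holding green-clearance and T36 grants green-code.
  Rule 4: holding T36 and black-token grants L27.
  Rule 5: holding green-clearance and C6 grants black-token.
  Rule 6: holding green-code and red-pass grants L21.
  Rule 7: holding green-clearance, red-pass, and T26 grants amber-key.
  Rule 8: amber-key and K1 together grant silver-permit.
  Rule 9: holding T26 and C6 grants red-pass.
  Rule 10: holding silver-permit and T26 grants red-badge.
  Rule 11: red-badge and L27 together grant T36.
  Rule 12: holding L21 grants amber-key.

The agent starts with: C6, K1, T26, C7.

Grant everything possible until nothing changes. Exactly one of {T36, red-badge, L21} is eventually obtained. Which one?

Holding T26 and C6 grants red-pass (Rule 9).
Holding C6 and T26 grants green-clearance (Rule 1).
Holding green-clearance, red-pass, and T26 grants amber-key (Rule 7).
Holding amber-key and K1 grants silver-permit (Rule 8).
Holding silver-permit and T26 grants red-badge (Rule 10).
L21 would need green-code and red-pass (Rule 6), but green-code is never granted. T36 would need red-badge and L27 (Rule 11), but L27 is never granted.

red-badge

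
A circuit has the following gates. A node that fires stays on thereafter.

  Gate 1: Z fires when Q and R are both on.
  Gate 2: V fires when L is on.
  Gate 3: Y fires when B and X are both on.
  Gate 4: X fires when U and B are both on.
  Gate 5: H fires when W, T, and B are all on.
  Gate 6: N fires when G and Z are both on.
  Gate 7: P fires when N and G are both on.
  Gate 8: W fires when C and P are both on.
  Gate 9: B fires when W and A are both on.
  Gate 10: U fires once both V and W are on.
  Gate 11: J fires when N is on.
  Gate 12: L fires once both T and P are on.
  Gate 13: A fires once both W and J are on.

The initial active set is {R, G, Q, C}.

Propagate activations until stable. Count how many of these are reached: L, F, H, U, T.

L would need T and P (Gate 12), but T never turns on.
No rule produces F, and it is not given.
H would need W, T, and B (Gate 5), but T never turns on.
U would need V and W (Gate 10), but V never turns on.
No rule produces T, and it is not given.
None of the 5 are reached.

0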